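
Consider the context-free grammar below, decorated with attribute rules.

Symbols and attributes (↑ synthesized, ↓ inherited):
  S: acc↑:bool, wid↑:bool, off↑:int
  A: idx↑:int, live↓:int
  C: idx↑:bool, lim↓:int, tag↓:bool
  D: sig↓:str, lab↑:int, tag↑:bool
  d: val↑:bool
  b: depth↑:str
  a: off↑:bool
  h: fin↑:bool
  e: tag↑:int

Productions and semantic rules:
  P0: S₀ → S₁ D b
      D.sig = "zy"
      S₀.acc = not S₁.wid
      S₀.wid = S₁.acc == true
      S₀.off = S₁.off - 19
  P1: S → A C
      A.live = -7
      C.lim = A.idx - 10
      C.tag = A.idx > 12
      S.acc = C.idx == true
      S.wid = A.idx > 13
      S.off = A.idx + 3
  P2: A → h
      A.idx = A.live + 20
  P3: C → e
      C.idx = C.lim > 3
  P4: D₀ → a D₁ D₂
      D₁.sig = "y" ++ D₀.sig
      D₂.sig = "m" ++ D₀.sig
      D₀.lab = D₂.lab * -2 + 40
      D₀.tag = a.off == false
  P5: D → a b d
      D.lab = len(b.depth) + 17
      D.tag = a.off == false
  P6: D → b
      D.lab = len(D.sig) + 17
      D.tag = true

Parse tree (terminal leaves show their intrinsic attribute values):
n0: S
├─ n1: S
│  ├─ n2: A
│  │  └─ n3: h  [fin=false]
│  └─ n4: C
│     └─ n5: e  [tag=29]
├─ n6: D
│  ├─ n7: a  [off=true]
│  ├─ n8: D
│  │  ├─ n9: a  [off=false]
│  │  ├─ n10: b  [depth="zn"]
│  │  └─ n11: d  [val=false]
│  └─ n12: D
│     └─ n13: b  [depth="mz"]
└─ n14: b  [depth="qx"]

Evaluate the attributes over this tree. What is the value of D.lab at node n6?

1. n2.live = -7  [-7]
2. n3.fin = false  [terminal]
3. n2.idx = 13  [A.live + 20]
4. n4.lim = 3  [A.idx - 10]
5. n4.tag = true  [A.idx > 12]
6. n5.tag = 29  [terminal]
7. n4.idx = false  [C.lim > 3]
8. n1.acc = false  [C.idx == true]
9. n1.wid = false  [A.idx > 13]
10. n1.off = 16  [A.idx + 3]
11. n6.sig = "zy"  ["zy"]
12. n7.off = true  [terminal]
13. n8.sig = "yzy"  ["y" ++ D₀.sig]
14. n9.off = false  [terminal]
15. n10.depth = "zn"  [terminal]
16. n11.val = false  [terminal]
17. n8.lab = 19  [len(b.depth) + 17]
18. n8.tag = true  [a.off == false]
19. n12.sig = "mzy"  ["m" ++ D₀.sig]
20. n13.depth = "mz"  [terminal]
21. n12.lab = 20  [len(D.sig) + 17]
22. n12.tag = true  [true]
23. n6.lab = 0  [D₂.lab * -2 + 40]
24. n6.tag = false  [a.off == false]
25. n14.depth = "qx"  [terminal]
26. n0.acc = true  [not S₁.wid]
27. n0.wid = false  [S₁.acc == true]
28. n0.off = -3  [S₁.off - 19]

0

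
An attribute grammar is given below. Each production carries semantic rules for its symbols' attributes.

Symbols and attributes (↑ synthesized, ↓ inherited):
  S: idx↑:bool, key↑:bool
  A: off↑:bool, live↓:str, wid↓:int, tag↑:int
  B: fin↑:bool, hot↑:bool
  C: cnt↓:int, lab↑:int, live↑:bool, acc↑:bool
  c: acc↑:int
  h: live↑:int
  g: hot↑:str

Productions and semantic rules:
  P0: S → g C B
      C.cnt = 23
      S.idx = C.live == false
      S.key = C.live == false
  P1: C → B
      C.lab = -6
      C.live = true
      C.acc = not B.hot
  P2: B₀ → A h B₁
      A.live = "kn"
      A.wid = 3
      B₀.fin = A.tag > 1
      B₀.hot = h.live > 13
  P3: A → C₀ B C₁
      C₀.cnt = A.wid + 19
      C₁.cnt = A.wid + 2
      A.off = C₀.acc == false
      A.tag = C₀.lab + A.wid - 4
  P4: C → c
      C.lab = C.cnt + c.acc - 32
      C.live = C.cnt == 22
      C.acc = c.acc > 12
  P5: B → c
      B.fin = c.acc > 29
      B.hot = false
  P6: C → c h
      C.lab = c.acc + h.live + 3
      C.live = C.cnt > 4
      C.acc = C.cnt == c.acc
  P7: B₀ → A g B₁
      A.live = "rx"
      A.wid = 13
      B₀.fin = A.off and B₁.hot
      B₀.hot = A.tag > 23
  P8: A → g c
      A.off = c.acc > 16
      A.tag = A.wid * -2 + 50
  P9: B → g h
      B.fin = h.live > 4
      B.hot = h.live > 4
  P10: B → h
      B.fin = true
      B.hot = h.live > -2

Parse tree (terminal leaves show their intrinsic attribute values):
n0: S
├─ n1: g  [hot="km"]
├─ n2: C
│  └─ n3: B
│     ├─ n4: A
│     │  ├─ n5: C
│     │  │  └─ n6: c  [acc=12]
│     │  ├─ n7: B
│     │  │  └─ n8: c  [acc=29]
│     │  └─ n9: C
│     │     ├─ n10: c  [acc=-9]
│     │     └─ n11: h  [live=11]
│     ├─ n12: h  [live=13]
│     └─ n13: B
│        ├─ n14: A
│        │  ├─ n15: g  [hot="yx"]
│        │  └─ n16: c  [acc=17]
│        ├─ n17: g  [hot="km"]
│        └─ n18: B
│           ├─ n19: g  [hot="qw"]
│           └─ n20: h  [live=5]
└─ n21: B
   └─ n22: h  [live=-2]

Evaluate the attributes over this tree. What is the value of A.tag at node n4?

1

1. n1.hot = "km"  [terminal]
2. n2.cnt = 23  [23]
3. n4.live = "kn"  ["kn"]
4. n4.wid = 3  [3]
5. n5.cnt = 22  [A.wid + 19]
6. n6.acc = 12  [terminal]
7. n5.lab = 2  [C.cnt + c.acc - 32]
8. n5.live = true  [C.cnt == 22]
9. n5.acc = false  [c.acc > 12]
10. n8.acc = 29  [terminal]
11. n7.fin = false  [c.acc > 29]
12. n7.hot = false  [false]
13. n9.cnt = 5  [A.wid + 2]
14. n10.acc = -9  [terminal]
15. n11.live = 11  [terminal]
16. n9.lab = 5  [c.acc + h.live + 3]
17. n9.live = true  [C.cnt > 4]
18. n9.acc = false  [C.cnt == c.acc]
19. n4.off = true  [C₀.acc == false]
20. n4.tag = 1  [C₀.lab + A.wid - 4]
21. n12.live = 13  [terminal]
22. n14.live = "rx"  ["rx"]
23. n14.wid = 13  [13]
24. n15.hot = "yx"  [terminal]
25. n16.acc = 17  [terminal]
26. n14.off = true  [c.acc > 16]
27. n14.tag = 24  [A.wid * -2 + 50]
28. n17.hot = "km"  [terminal]
29. n19.hot = "qw"  [terminal]
30. n20.live = 5  [terminal]
31. n18.fin = true  [h.live > 4]
32. n18.hot = true  [h.live > 4]
33. n13.fin = true  [A.off and B₁.hot]
34. n13.hot = true  [A.tag > 23]
35. n3.fin = false  [A.tag > 1]
36. n3.hot = false  [h.live > 13]
37. n2.lab = -6  [-6]
38. n2.live = true  [true]
39. n2.acc = true  [not B.hot]
40. n22.live = -2  [terminal]
41. n21.fin = true  [true]
42. n21.hot = false  [h.live > -2]
43. n0.idx = false  [C.live == false]
44. n0.key = false  [C.live == false]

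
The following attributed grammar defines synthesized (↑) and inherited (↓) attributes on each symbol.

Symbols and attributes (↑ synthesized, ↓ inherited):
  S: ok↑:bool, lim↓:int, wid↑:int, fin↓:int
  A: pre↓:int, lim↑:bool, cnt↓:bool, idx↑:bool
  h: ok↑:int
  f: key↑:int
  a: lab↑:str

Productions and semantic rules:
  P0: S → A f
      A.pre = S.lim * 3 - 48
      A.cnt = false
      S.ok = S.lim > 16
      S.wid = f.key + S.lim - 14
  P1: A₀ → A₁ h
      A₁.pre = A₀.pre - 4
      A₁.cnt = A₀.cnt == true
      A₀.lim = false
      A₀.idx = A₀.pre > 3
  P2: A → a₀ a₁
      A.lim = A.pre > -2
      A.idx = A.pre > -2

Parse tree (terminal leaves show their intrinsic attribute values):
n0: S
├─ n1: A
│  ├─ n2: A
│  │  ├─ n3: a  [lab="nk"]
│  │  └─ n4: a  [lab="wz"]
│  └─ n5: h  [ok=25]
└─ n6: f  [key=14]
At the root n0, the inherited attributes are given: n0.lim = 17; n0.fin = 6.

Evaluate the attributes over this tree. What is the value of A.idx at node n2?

1. n0.lim = 17  [given at root]
2. n0.fin = 6  [given at root]
3. n1.pre = 3  [S.lim * 3 - 48]
4. n1.cnt = false  [false]
5. n2.pre = -1  [A₀.pre - 4]
6. n2.cnt = false  [A₀.cnt == true]
7. n3.lab = "nk"  [terminal]
8. n4.lab = "wz"  [terminal]
9. n2.lim = true  [A.pre > -2]
10. n2.idx = true  [A.pre > -2]
11. n5.ok = 25  [terminal]
12. n1.lim = false  [false]
13. n1.idx = false  [A₀.pre > 3]
14. n6.key = 14  [terminal]
15. n0.ok = true  [S.lim > 16]
16. n0.wid = 17  [f.key + S.lim - 14]

true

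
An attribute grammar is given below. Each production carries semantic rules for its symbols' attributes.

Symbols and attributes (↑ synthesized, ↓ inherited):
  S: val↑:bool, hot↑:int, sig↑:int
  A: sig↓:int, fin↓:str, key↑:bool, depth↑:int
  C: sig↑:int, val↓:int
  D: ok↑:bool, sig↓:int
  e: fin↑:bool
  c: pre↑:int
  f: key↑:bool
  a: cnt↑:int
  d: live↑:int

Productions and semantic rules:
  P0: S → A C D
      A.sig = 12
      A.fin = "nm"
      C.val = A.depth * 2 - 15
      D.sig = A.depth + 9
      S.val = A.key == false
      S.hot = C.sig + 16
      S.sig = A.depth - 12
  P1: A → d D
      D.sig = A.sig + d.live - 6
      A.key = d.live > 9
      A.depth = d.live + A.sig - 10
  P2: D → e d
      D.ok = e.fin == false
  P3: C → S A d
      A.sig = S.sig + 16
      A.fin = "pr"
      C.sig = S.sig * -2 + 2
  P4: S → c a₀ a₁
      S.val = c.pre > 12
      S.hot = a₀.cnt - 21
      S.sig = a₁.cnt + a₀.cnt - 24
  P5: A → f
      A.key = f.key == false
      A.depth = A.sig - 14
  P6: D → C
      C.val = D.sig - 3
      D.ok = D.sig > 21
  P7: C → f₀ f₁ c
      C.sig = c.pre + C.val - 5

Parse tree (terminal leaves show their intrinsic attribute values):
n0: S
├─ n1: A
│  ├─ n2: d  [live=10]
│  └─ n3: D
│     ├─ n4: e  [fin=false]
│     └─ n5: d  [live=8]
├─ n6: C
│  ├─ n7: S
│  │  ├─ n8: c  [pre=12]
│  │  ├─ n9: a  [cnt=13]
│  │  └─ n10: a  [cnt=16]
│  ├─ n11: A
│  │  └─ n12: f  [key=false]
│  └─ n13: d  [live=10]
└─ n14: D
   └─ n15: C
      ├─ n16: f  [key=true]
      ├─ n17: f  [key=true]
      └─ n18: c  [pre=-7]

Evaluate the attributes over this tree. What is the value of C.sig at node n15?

6

1. n1.sig = 12  [12]
2. n1.fin = "nm"  ["nm"]
3. n2.live = 10  [terminal]
4. n3.sig = 16  [A.sig + d.live - 6]
5. n4.fin = false  [terminal]
6. n5.live = 8  [terminal]
7. n3.ok = true  [e.fin == false]
8. n1.key = true  [d.live > 9]
9. n1.depth = 12  [d.live + A.sig - 10]
10. n6.val = 9  [A.depth * 2 - 15]
11. n8.pre = 12  [terminal]
12. n9.cnt = 13  [terminal]
13. n10.cnt = 16  [terminal]
14. n7.val = false  [c.pre > 12]
15. n7.hot = -8  [a₀.cnt - 21]
16. n7.sig = 5  [a₁.cnt + a₀.cnt - 24]
17. n11.sig = 21  [S.sig + 16]
18. n11.fin = "pr"  ["pr"]
19. n12.key = false  [terminal]
20. n11.key = true  [f.key == false]
21. n11.depth = 7  [A.sig - 14]
22. n13.live = 10  [terminal]
23. n6.sig = -8  [S.sig * -2 + 2]
24. n14.sig = 21  [A.depth + 9]
25. n15.val = 18  [D.sig - 3]
26. n16.key = true  [terminal]
27. n17.key = true  [terminal]
28. n18.pre = -7  [terminal]
29. n15.sig = 6  [c.pre + C.val - 5]
30. n14.ok = false  [D.sig > 21]
31. n0.val = false  [A.key == false]
32. n0.hot = 8  [C.sig + 16]
33. n0.sig = 0  [A.depth - 12]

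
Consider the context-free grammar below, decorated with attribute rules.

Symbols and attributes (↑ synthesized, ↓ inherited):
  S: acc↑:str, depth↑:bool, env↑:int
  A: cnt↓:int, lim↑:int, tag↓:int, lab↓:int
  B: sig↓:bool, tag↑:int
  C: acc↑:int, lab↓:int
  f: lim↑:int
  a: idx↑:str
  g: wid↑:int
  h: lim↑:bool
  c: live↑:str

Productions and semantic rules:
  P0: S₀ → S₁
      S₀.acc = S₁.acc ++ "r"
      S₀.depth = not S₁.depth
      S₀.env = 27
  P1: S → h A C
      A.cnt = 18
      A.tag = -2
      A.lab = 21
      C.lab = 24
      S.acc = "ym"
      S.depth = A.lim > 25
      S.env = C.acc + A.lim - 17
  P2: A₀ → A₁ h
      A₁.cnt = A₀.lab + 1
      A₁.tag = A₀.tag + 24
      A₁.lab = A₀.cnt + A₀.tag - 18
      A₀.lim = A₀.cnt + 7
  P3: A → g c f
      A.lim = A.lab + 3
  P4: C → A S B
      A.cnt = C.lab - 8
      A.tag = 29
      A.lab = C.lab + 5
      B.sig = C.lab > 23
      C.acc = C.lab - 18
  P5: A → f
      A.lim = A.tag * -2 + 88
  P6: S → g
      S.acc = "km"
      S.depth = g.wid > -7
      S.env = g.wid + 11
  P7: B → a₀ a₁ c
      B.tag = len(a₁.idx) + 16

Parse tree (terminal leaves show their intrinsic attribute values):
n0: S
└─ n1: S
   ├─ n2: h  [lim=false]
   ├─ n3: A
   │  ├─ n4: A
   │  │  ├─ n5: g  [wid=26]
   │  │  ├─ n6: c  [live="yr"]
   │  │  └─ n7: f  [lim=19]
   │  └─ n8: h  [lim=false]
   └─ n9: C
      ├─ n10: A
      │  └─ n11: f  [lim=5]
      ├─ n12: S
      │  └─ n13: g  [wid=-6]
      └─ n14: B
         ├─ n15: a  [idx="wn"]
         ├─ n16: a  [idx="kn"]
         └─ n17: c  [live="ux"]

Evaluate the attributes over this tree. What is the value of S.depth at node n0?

1. n2.lim = false  [terminal]
2. n3.cnt = 18  [18]
3. n3.tag = -2  [-2]
4. n3.lab = 21  [21]
5. n4.cnt = 22  [A₀.lab + 1]
6. n4.tag = 22  [A₀.tag + 24]
7. n4.lab = -2  [A₀.cnt + A₀.tag - 18]
8. n5.wid = 26  [terminal]
9. n6.live = "yr"  [terminal]
10. n7.lim = 19  [terminal]
11. n4.lim = 1  [A.lab + 3]
12. n8.lim = false  [terminal]
13. n3.lim = 25  [A₀.cnt + 7]
14. n9.lab = 24  [24]
15. n10.cnt = 16  [C.lab - 8]
16. n10.tag = 29  [29]
17. n10.lab = 29  [C.lab + 5]
18. n11.lim = 5  [terminal]
19. n10.lim = 30  [A.tag * -2 + 88]
20. n13.wid = -6  [terminal]
21. n12.acc = "km"  ["km"]
22. n12.depth = true  [g.wid > -7]
23. n12.env = 5  [g.wid + 11]
24. n14.sig = true  [C.lab > 23]
25. n15.idx = "wn"  [terminal]
26. n16.idx = "kn"  [terminal]
27. n17.live = "ux"  [terminal]
28. n14.tag = 18  [len(a₁.idx) + 16]
29. n9.acc = 6  [C.lab - 18]
30. n1.acc = "ym"  ["ym"]
31. n1.depth = false  [A.lim > 25]
32. n1.env = 14  [C.acc + A.lim - 17]
33. n0.acc = "ymr"  [S₁.acc ++ "r"]
34. n0.depth = true  [not S₁.depth]
35. n0.env = 27  [27]

true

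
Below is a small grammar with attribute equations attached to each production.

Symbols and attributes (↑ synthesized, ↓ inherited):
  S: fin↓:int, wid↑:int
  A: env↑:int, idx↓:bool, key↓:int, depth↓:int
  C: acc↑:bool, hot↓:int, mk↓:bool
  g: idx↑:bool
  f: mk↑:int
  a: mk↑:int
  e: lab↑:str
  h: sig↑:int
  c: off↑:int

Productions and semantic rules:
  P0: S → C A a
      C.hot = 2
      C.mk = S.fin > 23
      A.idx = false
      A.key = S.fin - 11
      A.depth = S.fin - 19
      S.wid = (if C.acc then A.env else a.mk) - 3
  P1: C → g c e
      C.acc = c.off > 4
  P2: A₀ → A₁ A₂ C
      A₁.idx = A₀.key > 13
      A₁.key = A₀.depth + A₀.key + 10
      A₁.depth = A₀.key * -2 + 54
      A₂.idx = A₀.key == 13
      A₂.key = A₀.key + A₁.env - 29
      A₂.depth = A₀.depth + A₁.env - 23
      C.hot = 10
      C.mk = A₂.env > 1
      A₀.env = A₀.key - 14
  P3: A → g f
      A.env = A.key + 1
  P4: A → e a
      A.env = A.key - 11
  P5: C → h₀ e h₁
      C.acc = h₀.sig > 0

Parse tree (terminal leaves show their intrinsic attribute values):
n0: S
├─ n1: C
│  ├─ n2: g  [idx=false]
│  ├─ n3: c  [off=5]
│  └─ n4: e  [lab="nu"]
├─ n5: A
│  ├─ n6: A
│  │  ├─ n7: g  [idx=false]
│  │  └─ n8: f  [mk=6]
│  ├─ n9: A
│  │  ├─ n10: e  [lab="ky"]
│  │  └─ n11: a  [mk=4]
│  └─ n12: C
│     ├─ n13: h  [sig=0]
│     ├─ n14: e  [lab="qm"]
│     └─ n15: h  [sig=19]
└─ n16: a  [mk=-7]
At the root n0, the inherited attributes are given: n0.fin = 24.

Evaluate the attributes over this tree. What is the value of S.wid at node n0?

1. n0.fin = 24  [given at root]
2. n1.hot = 2  [2]
3. n1.mk = true  [S.fin > 23]
4. n2.idx = false  [terminal]
5. n3.off = 5  [terminal]
6. n4.lab = "nu"  [terminal]
7. n1.acc = true  [c.off > 4]
8. n5.idx = false  [false]
9. n5.key = 13  [S.fin - 11]
10. n5.depth = 5  [S.fin - 19]
11. n6.idx = false  [A₀.key > 13]
12. n6.key = 28  [A₀.depth + A₀.key + 10]
13. n6.depth = 28  [A₀.key * -2 + 54]
14. n7.idx = false  [terminal]
15. n8.mk = 6  [terminal]
16. n6.env = 29  [A.key + 1]
17. n9.idx = true  [A₀.key == 13]
18. n9.key = 13  [A₀.key + A₁.env - 29]
19. n9.depth = 11  [A₀.depth + A₁.env - 23]
20. n10.lab = "ky"  [terminal]
21. n11.mk = 4  [terminal]
22. n9.env = 2  [A.key - 11]
23. n12.hot = 10  [10]
24. n12.mk = true  [A₂.env > 1]
25. n13.sig = 0  [terminal]
26. n14.lab = "qm"  [terminal]
27. n15.sig = 19  [terminal]
28. n12.acc = false  [h₀.sig > 0]
29. n5.env = -1  [A₀.key - 14]
30. n16.mk = -7  [terminal]
31. n0.wid = -4  [(if C.acc then A.env else a.mk) - 3]

-4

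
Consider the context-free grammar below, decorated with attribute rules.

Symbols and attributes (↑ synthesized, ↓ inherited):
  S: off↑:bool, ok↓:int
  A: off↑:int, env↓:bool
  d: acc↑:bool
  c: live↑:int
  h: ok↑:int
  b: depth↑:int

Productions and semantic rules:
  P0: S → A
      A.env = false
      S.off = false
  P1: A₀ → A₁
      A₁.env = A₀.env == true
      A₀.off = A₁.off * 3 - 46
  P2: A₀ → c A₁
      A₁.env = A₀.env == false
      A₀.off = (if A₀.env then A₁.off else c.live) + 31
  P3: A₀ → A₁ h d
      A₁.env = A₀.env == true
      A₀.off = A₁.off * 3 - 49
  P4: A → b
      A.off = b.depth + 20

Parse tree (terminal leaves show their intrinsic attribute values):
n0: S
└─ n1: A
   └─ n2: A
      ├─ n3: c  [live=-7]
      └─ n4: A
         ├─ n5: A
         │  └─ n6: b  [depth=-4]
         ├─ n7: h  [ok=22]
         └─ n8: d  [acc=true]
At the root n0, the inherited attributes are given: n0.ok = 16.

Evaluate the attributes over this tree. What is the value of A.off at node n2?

1. n0.ok = 16  [given at root]
2. n1.env = false  [false]
3. n2.env = false  [A₀.env == true]
4. n3.live = -7  [terminal]
5. n4.env = true  [A₀.env == false]
6. n5.env = true  [A₀.env == true]
7. n6.depth = -4  [terminal]
8. n5.off = 16  [b.depth + 20]
9. n7.ok = 22  [terminal]
10. n8.acc = true  [terminal]
11. n4.off = -1  [A₁.off * 3 - 49]
12. n2.off = 24  [(if A₀.env then A₁.off else c.live) + 31]
13. n1.off = 26  [A₁.off * 3 - 46]
14. n0.off = false  [false]

24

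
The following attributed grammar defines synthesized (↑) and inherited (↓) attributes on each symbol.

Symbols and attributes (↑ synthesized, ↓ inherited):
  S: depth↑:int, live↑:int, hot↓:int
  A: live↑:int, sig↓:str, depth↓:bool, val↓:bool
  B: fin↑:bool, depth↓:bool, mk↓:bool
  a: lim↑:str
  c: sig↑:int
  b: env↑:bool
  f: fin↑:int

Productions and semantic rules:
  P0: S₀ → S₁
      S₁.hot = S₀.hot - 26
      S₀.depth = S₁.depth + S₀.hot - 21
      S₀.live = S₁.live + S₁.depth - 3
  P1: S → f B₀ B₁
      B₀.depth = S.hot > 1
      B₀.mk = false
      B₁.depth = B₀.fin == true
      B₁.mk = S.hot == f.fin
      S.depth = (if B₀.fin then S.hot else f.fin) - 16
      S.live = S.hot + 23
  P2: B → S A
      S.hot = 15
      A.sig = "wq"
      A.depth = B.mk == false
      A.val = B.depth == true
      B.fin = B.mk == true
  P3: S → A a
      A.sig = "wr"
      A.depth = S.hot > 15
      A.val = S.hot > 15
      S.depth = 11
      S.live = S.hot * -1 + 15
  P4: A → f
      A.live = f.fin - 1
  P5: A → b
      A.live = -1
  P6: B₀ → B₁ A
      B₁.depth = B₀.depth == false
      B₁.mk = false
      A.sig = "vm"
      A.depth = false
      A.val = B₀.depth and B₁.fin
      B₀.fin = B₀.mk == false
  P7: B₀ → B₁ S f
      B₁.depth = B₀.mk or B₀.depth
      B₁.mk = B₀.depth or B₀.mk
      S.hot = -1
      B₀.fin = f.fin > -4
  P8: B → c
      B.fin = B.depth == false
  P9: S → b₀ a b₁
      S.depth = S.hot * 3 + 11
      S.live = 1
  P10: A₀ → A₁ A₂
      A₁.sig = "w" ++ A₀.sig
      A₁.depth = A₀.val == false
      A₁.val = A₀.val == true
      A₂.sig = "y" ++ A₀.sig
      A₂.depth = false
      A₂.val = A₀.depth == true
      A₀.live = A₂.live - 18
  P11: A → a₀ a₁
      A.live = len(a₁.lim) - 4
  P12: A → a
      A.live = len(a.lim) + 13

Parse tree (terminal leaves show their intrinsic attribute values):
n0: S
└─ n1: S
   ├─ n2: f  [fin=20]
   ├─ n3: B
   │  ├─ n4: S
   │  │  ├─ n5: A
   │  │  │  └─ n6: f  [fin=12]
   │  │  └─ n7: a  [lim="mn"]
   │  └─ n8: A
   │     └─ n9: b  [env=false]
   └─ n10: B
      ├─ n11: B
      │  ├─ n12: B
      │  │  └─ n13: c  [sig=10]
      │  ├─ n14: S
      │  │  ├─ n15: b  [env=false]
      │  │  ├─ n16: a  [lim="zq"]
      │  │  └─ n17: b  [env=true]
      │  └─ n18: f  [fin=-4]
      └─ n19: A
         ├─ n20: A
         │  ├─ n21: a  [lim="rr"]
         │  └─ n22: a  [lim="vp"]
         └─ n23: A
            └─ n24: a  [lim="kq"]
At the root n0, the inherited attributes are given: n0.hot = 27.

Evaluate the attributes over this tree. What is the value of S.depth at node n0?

1. n0.hot = 27  [given at root]
2. n1.hot = 1  [S₀.hot - 26]
3. n2.fin = 20  [terminal]
4. n3.depth = false  [S.hot > 1]
5. n3.mk = false  [false]
6. n4.hot = 15  [15]
7. n5.sig = "wr"  ["wr"]
8. n5.depth = false  [S.hot > 15]
9. n5.val = false  [S.hot > 15]
10. n6.fin = 12  [terminal]
11. n5.live = 11  [f.fin - 1]
12. n7.lim = "mn"  [terminal]
13. n4.depth = 11  [11]
14. n4.live = 0  [S.hot * -1 + 15]
15. n8.sig = "wq"  ["wq"]
16. n8.depth = true  [B.mk == false]
17. n8.val = false  [B.depth == true]
18. n9.env = false  [terminal]
19. n8.live = -1  [-1]
20. n3.fin = false  [B.mk == true]
21. n10.depth = false  [B₀.fin == true]
22. n10.mk = false  [S.hot == f.fin]
23. n11.depth = true  [B₀.depth == false]
24. n11.mk = false  [false]
25. n12.depth = true  [B₀.mk or B₀.depth]
26. n12.mk = true  [B₀.depth or B₀.mk]
27. n13.sig = 10  [terminal]
28. n12.fin = false  [B.depth == false]
29. n14.hot = -1  [-1]
30. n15.env = false  [terminal]
31. n16.lim = "zq"  [terminal]
32. n17.env = true  [terminal]
33. n14.depth = 8  [S.hot * 3 + 11]
34. n14.live = 1  [1]
35. n18.fin = -4  [terminal]
36. n11.fin = false  [f.fin > -4]
37. n19.sig = "vm"  ["vm"]
38. n19.depth = false  [false]
39. n19.val = false  [B₀.depth and B₁.fin]
40. n20.sig = "wvm"  ["w" ++ A₀.sig]
41. n20.depth = true  [A₀.val == false]
42. n20.val = false  [A₀.val == true]
43. n21.lim = "rr"  [terminal]
44. n22.lim = "vp"  [terminal]
45. n20.live = -2  [len(a₁.lim) - 4]
46. n23.sig = "yvm"  ["y" ++ A₀.sig]
47. n23.depth = false  [false]
48. n23.val = false  [A₀.depth == true]
49. n24.lim = "kq"  [terminal]
50. n23.live = 15  [len(a.lim) + 13]
51. n19.live = -3  [A₂.live - 18]
52. n10.fin = true  [B₀.mk == false]
53. n1.depth = 4  [(if B₀.fin then S.hot else f.fin) - 16]
54. n1.live = 24  [S.hot + 23]
55. n0.depth = 10  [S₁.depth + S₀.hot - 21]
56. n0.live = 25  [S₁.live + S₁.depth - 3]

10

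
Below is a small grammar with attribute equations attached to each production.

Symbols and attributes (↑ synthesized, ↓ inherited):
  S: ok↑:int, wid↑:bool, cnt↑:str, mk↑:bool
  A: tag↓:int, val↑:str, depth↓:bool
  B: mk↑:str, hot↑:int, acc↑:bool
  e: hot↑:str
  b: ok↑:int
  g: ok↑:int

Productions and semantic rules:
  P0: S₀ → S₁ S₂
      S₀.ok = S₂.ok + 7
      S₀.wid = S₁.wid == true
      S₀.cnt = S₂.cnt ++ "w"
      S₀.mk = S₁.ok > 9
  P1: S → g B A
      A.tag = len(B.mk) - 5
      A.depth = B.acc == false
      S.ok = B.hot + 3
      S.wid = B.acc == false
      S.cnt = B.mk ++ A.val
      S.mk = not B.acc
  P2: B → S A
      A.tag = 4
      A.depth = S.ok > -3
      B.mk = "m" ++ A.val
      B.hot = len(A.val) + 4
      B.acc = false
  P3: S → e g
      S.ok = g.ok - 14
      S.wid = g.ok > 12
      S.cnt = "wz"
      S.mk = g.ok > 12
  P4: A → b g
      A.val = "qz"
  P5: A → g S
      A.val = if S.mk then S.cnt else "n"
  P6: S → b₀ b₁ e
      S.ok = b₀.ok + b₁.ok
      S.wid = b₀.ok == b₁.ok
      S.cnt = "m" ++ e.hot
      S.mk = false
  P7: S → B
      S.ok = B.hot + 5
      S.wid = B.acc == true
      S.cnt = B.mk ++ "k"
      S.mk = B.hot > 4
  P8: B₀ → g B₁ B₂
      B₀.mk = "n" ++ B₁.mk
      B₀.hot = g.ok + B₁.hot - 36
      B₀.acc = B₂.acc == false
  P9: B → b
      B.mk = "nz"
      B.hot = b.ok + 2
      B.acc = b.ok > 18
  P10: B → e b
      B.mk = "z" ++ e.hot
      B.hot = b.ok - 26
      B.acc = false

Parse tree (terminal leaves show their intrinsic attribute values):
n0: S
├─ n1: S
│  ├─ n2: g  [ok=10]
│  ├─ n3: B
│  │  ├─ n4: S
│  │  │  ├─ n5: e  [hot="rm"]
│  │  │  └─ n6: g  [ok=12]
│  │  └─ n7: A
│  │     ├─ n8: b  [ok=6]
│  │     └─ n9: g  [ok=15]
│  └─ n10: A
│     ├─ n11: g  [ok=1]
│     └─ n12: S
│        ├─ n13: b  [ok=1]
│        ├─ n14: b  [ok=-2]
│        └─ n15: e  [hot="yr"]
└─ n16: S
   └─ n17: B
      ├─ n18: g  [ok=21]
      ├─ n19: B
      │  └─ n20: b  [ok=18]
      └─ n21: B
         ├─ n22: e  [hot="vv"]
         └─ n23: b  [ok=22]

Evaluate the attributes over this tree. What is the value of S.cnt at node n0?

"nnzkw"

1. n2.ok = 10  [terminal]
2. n5.hot = "rm"  [terminal]
3. n6.ok = 12  [terminal]
4. n4.ok = -2  [g.ok - 14]
5. n4.wid = false  [g.ok > 12]
6. n4.cnt = "wz"  ["wz"]
7. n4.mk = false  [g.ok > 12]
8. n7.tag = 4  [4]
9. n7.depth = true  [S.ok > -3]
10. n8.ok = 6  [terminal]
11. n9.ok = 15  [terminal]
12. n7.val = "qz"  ["qz"]
13. n3.mk = "mqz"  ["m" ++ A.val]
14. n3.hot = 6  [len(A.val) + 4]
15. n3.acc = false  [false]
16. n10.tag = -2  [len(B.mk) - 5]
17. n10.depth = true  [B.acc == false]
18. n11.ok = 1  [terminal]
19. n13.ok = 1  [terminal]
20. n14.ok = -2  [terminal]
21. n15.hot = "yr"  [terminal]
22. n12.ok = -1  [b₀.ok + b₁.ok]
23. n12.wid = false  [b₀.ok == b₁.ok]
24. n12.cnt = "myr"  ["m" ++ e.hot]
25. n12.mk = false  [false]
26. n10.val = "n"  [if S.mk then S.cnt else "n"]
27. n1.ok = 9  [B.hot + 3]
28. n1.wid = true  [B.acc == false]
29. n1.cnt = "mqzn"  [B.mk ++ A.val]
30. n1.mk = true  [not B.acc]
31. n18.ok = 21  [terminal]
32. n20.ok = 18  [terminal]
33. n19.mk = "nz"  ["nz"]
34. n19.hot = 20  [b.ok + 2]
35. n19.acc = false  [b.ok > 18]
36. n22.hot = "vv"  [terminal]
37. n23.ok = 22  [terminal]
38. n21.mk = "zvv"  ["z" ++ e.hot]
39. n21.hot = -4  [b.ok - 26]
40. n21.acc = false  [false]
41. n17.mk = "nnz"  ["n" ++ B₁.mk]
42. n17.hot = 5  [g.ok + B₁.hot - 36]
43. n17.acc = true  [B₂.acc == false]
44. n16.ok = 10  [B.hot + 5]
45. n16.wid = true  [B.acc == true]
46. n16.cnt = "nnzk"  [B.mk ++ "k"]
47. n16.mk = true  [B.hot > 4]
48. n0.ok = 17  [S₂.ok + 7]
49. n0.wid = true  [S₁.wid == true]
50. n0.cnt = "nnzkw"  [S₂.cnt ++ "w"]
51. n0.mk = false  [S₁.ok > 9]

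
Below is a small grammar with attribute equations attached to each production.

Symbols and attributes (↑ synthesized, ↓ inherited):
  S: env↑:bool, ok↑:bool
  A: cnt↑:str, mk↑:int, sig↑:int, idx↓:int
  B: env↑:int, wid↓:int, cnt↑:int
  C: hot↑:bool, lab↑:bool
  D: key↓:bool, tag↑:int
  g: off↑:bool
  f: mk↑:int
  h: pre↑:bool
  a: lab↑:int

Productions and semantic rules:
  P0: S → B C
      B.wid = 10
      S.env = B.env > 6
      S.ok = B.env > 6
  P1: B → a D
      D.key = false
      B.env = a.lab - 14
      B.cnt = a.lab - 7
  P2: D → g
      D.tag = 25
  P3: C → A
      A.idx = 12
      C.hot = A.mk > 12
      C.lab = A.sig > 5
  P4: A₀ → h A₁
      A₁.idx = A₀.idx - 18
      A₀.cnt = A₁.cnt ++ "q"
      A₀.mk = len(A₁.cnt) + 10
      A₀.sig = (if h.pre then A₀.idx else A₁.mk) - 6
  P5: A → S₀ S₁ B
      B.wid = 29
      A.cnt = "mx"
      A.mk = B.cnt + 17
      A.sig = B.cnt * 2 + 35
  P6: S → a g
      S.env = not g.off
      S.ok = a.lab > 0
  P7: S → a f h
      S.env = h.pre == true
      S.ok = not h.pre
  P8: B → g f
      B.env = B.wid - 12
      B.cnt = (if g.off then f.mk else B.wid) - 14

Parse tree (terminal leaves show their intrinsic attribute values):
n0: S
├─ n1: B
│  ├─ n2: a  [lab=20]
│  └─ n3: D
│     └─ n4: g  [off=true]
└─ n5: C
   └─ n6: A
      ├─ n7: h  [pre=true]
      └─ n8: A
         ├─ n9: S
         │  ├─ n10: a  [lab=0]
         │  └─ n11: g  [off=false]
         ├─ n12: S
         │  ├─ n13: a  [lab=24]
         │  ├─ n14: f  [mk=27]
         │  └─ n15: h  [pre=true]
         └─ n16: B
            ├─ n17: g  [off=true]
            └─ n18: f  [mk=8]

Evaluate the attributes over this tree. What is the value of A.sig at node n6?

6

1. n1.wid = 10  [10]
2. n2.lab = 20  [terminal]
3. n3.key = false  [false]
4. n4.off = true  [terminal]
5. n3.tag = 25  [25]
6. n1.env = 6  [a.lab - 14]
7. n1.cnt = 13  [a.lab - 7]
8. n6.idx = 12  [12]
9. n7.pre = true  [terminal]
10. n8.idx = -6  [A₀.idx - 18]
11. n10.lab = 0  [terminal]
12. n11.off = false  [terminal]
13. n9.env = true  [not g.off]
14. n9.ok = false  [a.lab > 0]
15. n13.lab = 24  [terminal]
16. n14.mk = 27  [terminal]
17. n15.pre = true  [terminal]
18. n12.env = true  [h.pre == true]
19. n12.ok = false  [not h.pre]
20. n16.wid = 29  [29]
21. n17.off = true  [terminal]
22. n18.mk = 8  [terminal]
23. n16.env = 17  [B.wid - 12]
24. n16.cnt = -6  [(if g.off then f.mk else B.wid) - 14]
25. n8.cnt = "mx"  ["mx"]
26. n8.mk = 11  [B.cnt + 17]
27. n8.sig = 23  [B.cnt * 2 + 35]
28. n6.cnt = "mxq"  [A₁.cnt ++ "q"]
29. n6.mk = 12  [len(A₁.cnt) + 10]
30. n6.sig = 6  [(if h.pre then A₀.idx else A₁.mk) - 6]
31. n5.hot = false  [A.mk > 12]
32. n5.lab = true  [A.sig > 5]
33. n0.env = false  [B.env > 6]
34. n0.ok = false  [B.env > 6]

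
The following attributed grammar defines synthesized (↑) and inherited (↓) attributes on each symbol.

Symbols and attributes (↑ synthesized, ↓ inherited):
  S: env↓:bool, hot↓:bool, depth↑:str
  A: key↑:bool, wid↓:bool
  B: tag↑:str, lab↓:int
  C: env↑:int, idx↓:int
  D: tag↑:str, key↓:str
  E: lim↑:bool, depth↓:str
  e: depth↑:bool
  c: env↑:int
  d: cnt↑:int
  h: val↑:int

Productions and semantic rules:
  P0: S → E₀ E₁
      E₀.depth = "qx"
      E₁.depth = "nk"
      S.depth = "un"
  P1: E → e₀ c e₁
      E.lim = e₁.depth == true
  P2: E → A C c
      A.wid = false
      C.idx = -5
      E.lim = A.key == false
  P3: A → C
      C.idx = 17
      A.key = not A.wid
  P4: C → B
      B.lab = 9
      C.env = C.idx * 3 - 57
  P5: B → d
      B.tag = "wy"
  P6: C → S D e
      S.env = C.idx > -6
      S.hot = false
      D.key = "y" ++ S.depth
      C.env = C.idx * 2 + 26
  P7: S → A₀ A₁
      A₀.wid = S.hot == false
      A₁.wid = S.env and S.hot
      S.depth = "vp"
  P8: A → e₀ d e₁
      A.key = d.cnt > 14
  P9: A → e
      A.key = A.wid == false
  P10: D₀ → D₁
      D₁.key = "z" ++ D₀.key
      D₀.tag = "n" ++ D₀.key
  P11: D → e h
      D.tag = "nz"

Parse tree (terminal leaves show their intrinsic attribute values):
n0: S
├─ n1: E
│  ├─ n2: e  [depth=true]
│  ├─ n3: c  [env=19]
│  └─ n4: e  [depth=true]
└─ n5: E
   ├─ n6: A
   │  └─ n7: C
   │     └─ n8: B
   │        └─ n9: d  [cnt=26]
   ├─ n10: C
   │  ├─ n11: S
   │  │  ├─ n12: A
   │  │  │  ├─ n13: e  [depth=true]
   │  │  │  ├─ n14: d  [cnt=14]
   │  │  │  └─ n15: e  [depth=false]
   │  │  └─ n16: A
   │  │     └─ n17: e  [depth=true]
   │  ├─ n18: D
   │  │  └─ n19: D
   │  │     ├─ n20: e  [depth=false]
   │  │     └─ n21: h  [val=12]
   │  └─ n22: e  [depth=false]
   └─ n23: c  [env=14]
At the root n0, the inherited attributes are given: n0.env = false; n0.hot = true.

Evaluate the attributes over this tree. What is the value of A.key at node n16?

true

1. n0.env = false  [given at root]
2. n0.hot = true  [given at root]
3. n1.depth = "qx"  ["qx"]
4. n2.depth = true  [terminal]
5. n3.env = 19  [terminal]
6. n4.depth = true  [terminal]
7. n1.lim = true  [e₁.depth == true]
8. n5.depth = "nk"  ["nk"]
9. n6.wid = false  [false]
10. n7.idx = 17  [17]
11. n8.lab = 9  [9]
12. n9.cnt = 26  [terminal]
13. n8.tag = "wy"  ["wy"]
14. n7.env = -6  [C.idx * 3 - 57]
15. n6.key = true  [not A.wid]
16. n10.idx = -5  [-5]
17. n11.env = true  [C.idx > -6]
18. n11.hot = false  [false]
19. n12.wid = true  [S.hot == false]
20. n13.depth = true  [terminal]
21. n14.cnt = 14  [terminal]
22. n15.depth = false  [terminal]
23. n12.key = false  [d.cnt > 14]
24. n16.wid = false  [S.env and S.hot]
25. n17.depth = true  [terminal]
26. n16.key = true  [A.wid == false]
27. n11.depth = "vp"  ["vp"]
28. n18.key = "yvp"  ["y" ++ S.depth]
29. n19.key = "zyvp"  ["z" ++ D₀.key]
30. n20.depth = false  [terminal]
31. n21.val = 12  [terminal]
32. n19.tag = "nz"  ["nz"]
33. n18.tag = "nyvp"  ["n" ++ D₀.key]
34. n22.depth = false  [terminal]
35. n10.env = 16  [C.idx * 2 + 26]
36. n23.env = 14  [terminal]
37. n5.lim = false  [A.key == false]
38. n0.depth = "un"  ["un"]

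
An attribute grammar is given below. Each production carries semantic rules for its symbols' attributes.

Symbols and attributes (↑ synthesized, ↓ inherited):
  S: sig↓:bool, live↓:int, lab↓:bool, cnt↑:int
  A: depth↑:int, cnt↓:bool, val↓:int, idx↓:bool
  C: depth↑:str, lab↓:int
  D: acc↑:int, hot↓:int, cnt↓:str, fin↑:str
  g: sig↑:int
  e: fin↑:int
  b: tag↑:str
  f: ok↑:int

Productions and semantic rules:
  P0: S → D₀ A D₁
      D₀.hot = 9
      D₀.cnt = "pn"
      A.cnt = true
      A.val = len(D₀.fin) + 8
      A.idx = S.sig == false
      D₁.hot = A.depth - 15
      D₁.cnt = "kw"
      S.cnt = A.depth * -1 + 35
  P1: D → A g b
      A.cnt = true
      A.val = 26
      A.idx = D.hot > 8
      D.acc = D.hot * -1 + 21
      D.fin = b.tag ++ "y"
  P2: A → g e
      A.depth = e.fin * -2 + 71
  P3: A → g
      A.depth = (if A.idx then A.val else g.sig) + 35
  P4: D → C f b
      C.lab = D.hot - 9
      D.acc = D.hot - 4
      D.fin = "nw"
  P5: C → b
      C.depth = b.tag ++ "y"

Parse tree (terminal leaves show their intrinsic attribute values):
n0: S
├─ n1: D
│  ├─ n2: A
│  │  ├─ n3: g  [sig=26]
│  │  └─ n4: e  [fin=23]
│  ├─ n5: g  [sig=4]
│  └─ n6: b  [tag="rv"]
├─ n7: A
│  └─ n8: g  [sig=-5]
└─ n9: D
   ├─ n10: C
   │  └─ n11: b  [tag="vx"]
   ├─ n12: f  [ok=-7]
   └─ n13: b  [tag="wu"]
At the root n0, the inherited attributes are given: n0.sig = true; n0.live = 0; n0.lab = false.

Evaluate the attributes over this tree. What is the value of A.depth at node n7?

30

1. n0.sig = true  [given at root]
2. n0.live = 0  [given at root]
3. n0.lab = false  [given at root]
4. n1.hot = 9  [9]
5. n1.cnt = "pn"  ["pn"]
6. n2.cnt = true  [true]
7. n2.val = 26  [26]
8. n2.idx = true  [D.hot > 8]
9. n3.sig = 26  [terminal]
10. n4.fin = 23  [terminal]
11. n2.depth = 25  [e.fin * -2 + 71]
12. n5.sig = 4  [terminal]
13. n6.tag = "rv"  [terminal]
14. n1.acc = 12  [D.hot * -1 + 21]
15. n1.fin = "rvy"  [b.tag ++ "y"]
16. n7.cnt = true  [true]
17. n7.val = 11  [len(D₀.fin) + 8]
18. n7.idx = false  [S.sig == false]
19. n8.sig = -5  [terminal]
20. n7.depth = 30  [(if A.idx then A.val else g.sig) + 35]
21. n9.hot = 15  [A.depth - 15]
22. n9.cnt = "kw"  ["kw"]
23. n10.lab = 6  [D.hot - 9]
24. n11.tag = "vx"  [terminal]
25. n10.depth = "vxy"  [b.tag ++ "y"]
26. n12.ok = -7  [terminal]
27. n13.tag = "wu"  [terminal]
28. n9.acc = 11  [D.hot - 4]
29. n9.fin = "nw"  ["nw"]
30. n0.cnt = 5  [A.depth * -1 + 35]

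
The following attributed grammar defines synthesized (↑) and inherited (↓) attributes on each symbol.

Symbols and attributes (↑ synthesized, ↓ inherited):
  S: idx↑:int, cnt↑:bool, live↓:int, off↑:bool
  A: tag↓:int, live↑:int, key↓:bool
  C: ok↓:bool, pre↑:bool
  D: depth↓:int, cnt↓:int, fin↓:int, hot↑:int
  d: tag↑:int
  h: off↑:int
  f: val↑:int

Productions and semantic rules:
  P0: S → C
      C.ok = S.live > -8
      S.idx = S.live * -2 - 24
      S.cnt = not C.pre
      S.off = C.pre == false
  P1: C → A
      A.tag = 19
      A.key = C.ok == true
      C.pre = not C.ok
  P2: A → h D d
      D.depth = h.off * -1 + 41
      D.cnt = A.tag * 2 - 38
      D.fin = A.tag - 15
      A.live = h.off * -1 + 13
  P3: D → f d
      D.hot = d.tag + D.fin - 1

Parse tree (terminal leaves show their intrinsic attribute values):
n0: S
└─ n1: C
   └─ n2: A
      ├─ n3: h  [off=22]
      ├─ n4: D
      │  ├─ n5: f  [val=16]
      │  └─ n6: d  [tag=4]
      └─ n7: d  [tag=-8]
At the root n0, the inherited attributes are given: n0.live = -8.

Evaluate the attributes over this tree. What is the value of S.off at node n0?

false

1. n0.live = -8  [given at root]
2. n1.ok = false  [S.live > -8]
3. n2.tag = 19  [19]
4. n2.key = false  [C.ok == true]
5. n3.off = 22  [terminal]
6. n4.depth = 19  [h.off * -1 + 41]
7. n4.cnt = 0  [A.tag * 2 - 38]
8. n4.fin = 4  [A.tag - 15]
9. n5.val = 16  [terminal]
10. n6.tag = 4  [terminal]
11. n4.hot = 7  [d.tag + D.fin - 1]
12. n7.tag = -8  [terminal]
13. n2.live = -9  [h.off * -1 + 13]
14. n1.pre = true  [not C.ok]
15. n0.idx = -8  [S.live * -2 - 24]
16. n0.cnt = false  [not C.pre]
17. n0.off = false  [C.pre == false]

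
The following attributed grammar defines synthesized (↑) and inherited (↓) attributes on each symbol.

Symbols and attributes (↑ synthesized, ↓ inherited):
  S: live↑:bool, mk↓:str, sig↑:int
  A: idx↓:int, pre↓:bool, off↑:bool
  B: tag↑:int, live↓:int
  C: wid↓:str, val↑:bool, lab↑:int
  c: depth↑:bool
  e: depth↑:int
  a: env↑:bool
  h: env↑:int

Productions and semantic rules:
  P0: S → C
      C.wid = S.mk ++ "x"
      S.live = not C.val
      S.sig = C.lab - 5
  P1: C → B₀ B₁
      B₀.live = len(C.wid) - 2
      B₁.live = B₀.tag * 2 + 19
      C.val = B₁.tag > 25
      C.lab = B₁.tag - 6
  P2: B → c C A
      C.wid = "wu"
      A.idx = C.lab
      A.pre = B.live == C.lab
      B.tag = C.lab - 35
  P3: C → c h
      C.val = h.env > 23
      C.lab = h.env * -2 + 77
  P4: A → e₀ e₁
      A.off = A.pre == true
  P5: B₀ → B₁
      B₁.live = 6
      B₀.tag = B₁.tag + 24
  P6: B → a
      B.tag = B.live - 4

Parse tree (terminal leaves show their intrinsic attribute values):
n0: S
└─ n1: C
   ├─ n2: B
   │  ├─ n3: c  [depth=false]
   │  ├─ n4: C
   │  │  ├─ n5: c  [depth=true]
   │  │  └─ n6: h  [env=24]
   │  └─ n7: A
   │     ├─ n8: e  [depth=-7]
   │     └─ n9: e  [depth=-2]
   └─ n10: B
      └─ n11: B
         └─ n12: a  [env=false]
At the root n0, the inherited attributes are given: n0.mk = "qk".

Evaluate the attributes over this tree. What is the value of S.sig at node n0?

1. n0.mk = "qk"  [given at root]
2. n1.wid = "qkx"  [S.mk ++ "x"]
3. n2.live = 1  [len(C.wid) - 2]
4. n3.depth = false  [terminal]
5. n4.wid = "wu"  ["wu"]
6. n5.depth = true  [terminal]
7. n6.env = 24  [terminal]
8. n4.val = true  [h.env > 23]
9. n4.lab = 29  [h.env * -2 + 77]
10. n7.idx = 29  [C.lab]
11. n7.pre = false  [B.live == C.lab]
12. n8.depth = -7  [terminal]
13. n9.depth = -2  [terminal]
14. n7.off = false  [A.pre == true]
15. n2.tag = -6  [C.lab - 35]
16. n10.live = 7  [B₀.tag * 2 + 19]
17. n11.live = 6  [6]
18. n12.env = false  [terminal]
19. n11.tag = 2  [B.live - 4]
20. n10.tag = 26  [B₁.tag + 24]
21. n1.val = true  [B₁.tag > 25]
22. n1.lab = 20  [B₁.tag - 6]
23. n0.live = false  [not C.val]
24. n0.sig = 15  [C.lab - 5]

15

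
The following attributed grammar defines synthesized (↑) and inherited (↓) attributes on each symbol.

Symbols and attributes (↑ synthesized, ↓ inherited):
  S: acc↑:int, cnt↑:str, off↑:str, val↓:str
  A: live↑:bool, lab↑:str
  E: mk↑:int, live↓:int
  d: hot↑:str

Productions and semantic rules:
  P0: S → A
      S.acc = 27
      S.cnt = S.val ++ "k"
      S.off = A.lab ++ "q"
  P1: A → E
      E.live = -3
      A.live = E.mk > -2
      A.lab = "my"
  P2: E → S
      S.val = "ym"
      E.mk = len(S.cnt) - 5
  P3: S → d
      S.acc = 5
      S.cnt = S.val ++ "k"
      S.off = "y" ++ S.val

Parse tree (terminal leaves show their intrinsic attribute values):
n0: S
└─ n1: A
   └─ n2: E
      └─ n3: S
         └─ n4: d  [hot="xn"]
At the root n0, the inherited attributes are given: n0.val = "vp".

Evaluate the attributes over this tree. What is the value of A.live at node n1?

1. n0.val = "vp"  [given at root]
2. n2.live = -3  [-3]
3. n3.val = "ym"  ["ym"]
4. n4.hot = "xn"  [terminal]
5. n3.acc = 5  [5]
6. n3.cnt = "ymk"  [S.val ++ "k"]
7. n3.off = "yym"  ["y" ++ S.val]
8. n2.mk = -2  [len(S.cnt) - 5]
9. n1.live = false  [E.mk > -2]
10. n1.lab = "my"  ["my"]
11. n0.acc = 27  [27]
12. n0.cnt = "vpk"  [S.val ++ "k"]
13. n0.off = "myq"  [A.lab ++ "q"]

false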